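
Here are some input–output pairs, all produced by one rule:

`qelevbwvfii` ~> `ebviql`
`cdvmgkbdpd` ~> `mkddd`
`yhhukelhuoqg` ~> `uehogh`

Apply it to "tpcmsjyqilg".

mjqltc

What's happening: move the first 3 characters to the end (rotate left by 3), then keep every other character starting from the first (positions 1st, 3rd, 5th, ...).
For "tpcmsjyqilg", step one produces "msjyqilgtpc"; step two turns that into "mjqltc".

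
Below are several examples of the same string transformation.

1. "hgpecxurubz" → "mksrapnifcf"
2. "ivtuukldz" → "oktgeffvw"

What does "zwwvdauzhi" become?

stkhhgolfk

The pattern: move the last 2 characters to the front (rotate right by 2), then shift every letter 11 places forward in the alphabet (wrapping around).
So "zwwvdauzhi" becomes "stkhhgolfk".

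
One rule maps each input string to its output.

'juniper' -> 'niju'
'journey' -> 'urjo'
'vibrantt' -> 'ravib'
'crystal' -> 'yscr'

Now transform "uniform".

Rule — delete the last 3 characters, then move the last 2 characters to the front (rotate right by 2).
Applying both steps to "uniform": "unif", then "ifun".

ifun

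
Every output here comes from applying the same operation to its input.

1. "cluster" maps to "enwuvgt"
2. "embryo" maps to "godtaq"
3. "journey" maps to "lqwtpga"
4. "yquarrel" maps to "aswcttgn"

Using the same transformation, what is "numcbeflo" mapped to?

Looking at the pairs, the operation is to shift every letter 2 places forward in the alphabet (wrapping around).
Applying that to "numcbeflo" gives "pwoedghnq".

pwoedghnq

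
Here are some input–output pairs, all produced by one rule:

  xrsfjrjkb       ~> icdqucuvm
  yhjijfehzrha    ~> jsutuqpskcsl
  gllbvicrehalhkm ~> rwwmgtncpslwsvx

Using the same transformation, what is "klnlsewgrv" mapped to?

Rule — shift every letter 11 places forward in the alphabet (wrapping around).
"klnlsewgrv" → "vwywdphrcg".

vwywdphrcg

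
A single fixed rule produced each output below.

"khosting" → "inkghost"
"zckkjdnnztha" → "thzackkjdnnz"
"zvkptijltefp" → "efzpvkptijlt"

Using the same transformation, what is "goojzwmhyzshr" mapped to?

Looking at the pairs, the operation is to swap the first and last characters, then move the last 3 characters to the front (rotate right by 3).
On "goojzwmhyzshr": the first step gives "roojzwmhyzshg", and the second then gives "shgroojzwmhyz".

shgroojzwmhyz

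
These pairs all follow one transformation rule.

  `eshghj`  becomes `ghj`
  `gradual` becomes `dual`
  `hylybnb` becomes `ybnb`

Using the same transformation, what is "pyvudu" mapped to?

Each output is the input with this applied: delete the first 3 characters.
For "pyvudu" the result is "udu".

udu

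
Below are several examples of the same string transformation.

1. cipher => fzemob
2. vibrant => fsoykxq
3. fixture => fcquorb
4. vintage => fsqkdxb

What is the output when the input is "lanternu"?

In each case the input is transformed by: swap each adjacent pair of characters (1↔2, 3↔4, ...), then shift every letter 3 places backward in the alphabet (wrapping around).
Applying both steps to "lanternu": "altnreun", then "xiqkobrk".

xiqkobrk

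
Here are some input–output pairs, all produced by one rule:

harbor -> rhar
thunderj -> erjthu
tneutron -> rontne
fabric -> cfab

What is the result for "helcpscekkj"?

scekkjhel

Looking at the pairs, the operation is to move the first 3 characters to the end (rotate left by 3), then delete the first 2 characters.
"helcpscekkj" → "cpscekkjhel" → "scekkjhel".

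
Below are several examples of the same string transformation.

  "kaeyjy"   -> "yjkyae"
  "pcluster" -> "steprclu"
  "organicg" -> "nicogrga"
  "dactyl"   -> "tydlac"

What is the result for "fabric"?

rifcab

The pattern: swap the first and last characters, then swap the front and back halves of the string.
"fabric" → "cabrif" → "rifcab".
(Check on "organicg": → "grganico" → "nicogrga" ✓)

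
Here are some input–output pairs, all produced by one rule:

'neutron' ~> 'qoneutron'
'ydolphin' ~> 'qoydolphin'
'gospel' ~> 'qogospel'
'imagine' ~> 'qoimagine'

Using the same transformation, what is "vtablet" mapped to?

What's happening: prepend "qo".
Applying that to "vtablet" gives "qovtablet".

qovtablet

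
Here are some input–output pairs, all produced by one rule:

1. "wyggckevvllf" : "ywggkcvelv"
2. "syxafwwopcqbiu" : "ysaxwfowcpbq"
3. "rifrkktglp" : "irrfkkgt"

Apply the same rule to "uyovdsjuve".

The transformation: swap each adjacent pair of characters (1↔2, 3↔4, ...), then delete the last 2 characters.
For "uyovdsjuve", step one produces "yuvosdujev"; step two turns that into "yuvosduj".
(Check on "syxafwwopcqbiu": → "ysaxwfowcpbqui" → "ysaxwfowcpbq" ✓)

yuvosduj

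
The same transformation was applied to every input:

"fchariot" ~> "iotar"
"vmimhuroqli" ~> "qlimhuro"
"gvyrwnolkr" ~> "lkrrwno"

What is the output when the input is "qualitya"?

tyali

Rule — delete the first 3 characters, then move the last 3 characters to the front (rotate right by 3).
Starting from "qualitya": after the first operation, "litya"; after the second, "tyali".
(Check on "gvyrwnolkr": → "rwnolkr" → "lkrrwno" ✓)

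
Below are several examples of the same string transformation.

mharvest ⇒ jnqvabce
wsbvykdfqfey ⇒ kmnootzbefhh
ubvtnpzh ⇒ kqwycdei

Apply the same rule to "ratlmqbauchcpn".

Each output is the input with this applied: sort the characters into alphabetical order, then shift every letter 9 places forward in the alphabet (wrapping around).
"ratlmqbauchcpn" → "jjkllquvwyzacd".

jjkllquvwyzacd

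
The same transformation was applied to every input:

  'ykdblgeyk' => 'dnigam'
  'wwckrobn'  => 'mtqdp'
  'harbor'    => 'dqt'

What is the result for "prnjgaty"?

licva

Rule — delete the first 3 characters, then shift every letter 2 places forward in the alphabet (wrapping around).
Applying both steps to "prnjgaty": "jgaty", then "licva".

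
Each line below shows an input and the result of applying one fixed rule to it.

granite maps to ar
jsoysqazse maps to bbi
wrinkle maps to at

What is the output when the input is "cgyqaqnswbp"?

Rule — keep one character in every 3, starting at position 2 (positions 2nd, 5th, 8th, ...), then shift every letter 9 places forward in the alphabet (wrapping around).
Doing the same to "cgyqaqnswbp": "pjby".

pjby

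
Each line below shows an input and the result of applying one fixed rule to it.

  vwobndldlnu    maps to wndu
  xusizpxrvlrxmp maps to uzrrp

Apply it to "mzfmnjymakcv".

What's happening: keep one character in every 3, starting at position 2 (positions 2nd, 5th, 8th, ...).
"mzfmnjymakcv" → "znmc".

znmc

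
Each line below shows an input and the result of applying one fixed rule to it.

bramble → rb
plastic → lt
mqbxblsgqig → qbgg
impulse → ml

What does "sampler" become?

al

Looking at the pairs, the operation is to keep one character in every 3, starting at position 2 (positions 2nd, 5th, 8th, ...).
So "sampler" becomes "al".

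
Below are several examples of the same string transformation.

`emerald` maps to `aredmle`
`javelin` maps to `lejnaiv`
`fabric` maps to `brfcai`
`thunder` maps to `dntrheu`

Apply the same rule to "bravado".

Each output is the input with this applied: take characters alternately from the front and the back (1st, last, 2nd, 2nd-last, ...), then move the last 2 characters to the front (rotate right by 2).
"bravado" → "bordaav" → "avborda".

avborda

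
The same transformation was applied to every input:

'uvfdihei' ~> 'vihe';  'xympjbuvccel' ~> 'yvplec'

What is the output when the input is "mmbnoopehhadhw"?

The transformation: sort the characters into reverse alphabetical order, then keep every other character starting from the first (positions 1st, 3rd, 5th, ...).
On "mmbnoopehhadhw": the first step gives "wpoonmmhhhedba", and the second then gives "wonmheb".

wonmheb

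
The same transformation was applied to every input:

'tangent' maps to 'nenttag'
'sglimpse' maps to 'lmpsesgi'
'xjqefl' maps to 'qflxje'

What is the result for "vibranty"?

The rule is to move the first 3 characters to the end (rotate left by 3), then swap the first and last characters.
Starting from "vibranty": after the first operation, "rantyvib"; after the second, "bantyvir".

bantyvir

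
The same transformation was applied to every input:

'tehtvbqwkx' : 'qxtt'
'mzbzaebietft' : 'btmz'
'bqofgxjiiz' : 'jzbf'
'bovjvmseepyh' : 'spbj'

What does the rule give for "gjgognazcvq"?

avgo

Each output is the input with this applied: keep one character in every 3, starting at position 1 (positions 1st, 4th, 7th, ...), then move the last 2 characters to the front (rotate right by 2).
Applying both steps to "gjgognazcvq": "goav", then "avgo".
(Check on "bqofgxjiiz": → "bfjz" → "jzbf" ✓)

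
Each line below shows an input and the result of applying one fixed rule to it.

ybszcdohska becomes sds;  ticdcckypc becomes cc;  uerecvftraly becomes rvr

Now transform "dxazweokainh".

In each case the input is transformed by: delete the last 2 characters, then keep one character in every 3, starting at position 3 (positions 3rd, 6th, 9th, ...).
Starting from "dxazweokainh": after the first operation, "dxazweokai"; after the second, "aea".

aea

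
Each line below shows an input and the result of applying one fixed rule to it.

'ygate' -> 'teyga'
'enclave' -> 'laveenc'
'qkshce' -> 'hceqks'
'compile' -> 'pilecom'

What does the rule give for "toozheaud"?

zheaudtoo

The transformation: move the first 3 characters to the end (rotate left by 3).
For "toozheaud" the result is "zheaudtoo".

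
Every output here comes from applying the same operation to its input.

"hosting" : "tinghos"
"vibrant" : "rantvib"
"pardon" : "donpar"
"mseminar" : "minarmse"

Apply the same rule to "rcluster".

usterrcl

What's happening: move the first 3 characters to the end (rotate left by 3).
On "rcluster" that produces "usterrcl".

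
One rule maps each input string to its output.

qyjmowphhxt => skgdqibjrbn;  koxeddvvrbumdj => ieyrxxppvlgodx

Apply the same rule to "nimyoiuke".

chsgcieoy

What's happening: swap each adjacent pair of characters (1↔2, 3↔4, ...), then shift every letter 6 places backward in the alphabet (wrapping around).
"nimyoiuke" → "chsgcieoy".
(Check on "koxeddvvrbumdj": → "okexddvvbrmujd" → "ieyrxxppvlgodx" ✓)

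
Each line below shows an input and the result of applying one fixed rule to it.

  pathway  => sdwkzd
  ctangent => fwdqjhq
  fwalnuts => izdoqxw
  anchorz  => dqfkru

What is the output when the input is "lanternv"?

Rule — shift every letter 3 places forward in the alphabet (wrapping around), then delete the last character.
Working it through for "lanternv": intermediate "odqwhuqy", final "odqwhuq".

odqwhuq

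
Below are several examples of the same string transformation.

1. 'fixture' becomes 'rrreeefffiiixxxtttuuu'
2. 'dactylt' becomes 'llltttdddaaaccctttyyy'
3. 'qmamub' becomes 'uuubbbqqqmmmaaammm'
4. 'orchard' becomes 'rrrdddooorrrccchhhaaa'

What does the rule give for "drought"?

hhhtttdddrrrooouuuggg

Looking at the pairs, the operation is to move the last 2 characters to the front (rotate right by 2), then repeat every character 3 times.
"drought" → "htdroug" → "hhhtttdddrrrooouuuggg".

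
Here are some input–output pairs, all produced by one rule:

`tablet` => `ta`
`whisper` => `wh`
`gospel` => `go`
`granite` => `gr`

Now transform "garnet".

ga

The transformation: keep only the first 2 characters.
On "garnet" that produces "ga".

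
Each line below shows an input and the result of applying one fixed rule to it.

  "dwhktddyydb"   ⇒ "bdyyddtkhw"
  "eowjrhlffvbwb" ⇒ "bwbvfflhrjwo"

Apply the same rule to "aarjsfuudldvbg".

Rule — delete the first character, then reverse the string.
On "aarjsfuudldvbg": the first step gives "arjsfuudldvbg", and the second then gives "gbvdlduufsjra".
(Check on "dwhktddyydb": → "whktddyydb" → "bdyyddtkhw" ✓)

gbvdlduufsjra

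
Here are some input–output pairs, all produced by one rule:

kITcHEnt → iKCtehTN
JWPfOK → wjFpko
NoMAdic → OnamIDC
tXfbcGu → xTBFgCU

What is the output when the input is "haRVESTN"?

AHvrsent

In each case the input is transformed by: swap each adjacent pair of characters (1↔2, 3↔4, ...), then flip the case of every letter.
For "haRVESTN" the result is "AHvrsent".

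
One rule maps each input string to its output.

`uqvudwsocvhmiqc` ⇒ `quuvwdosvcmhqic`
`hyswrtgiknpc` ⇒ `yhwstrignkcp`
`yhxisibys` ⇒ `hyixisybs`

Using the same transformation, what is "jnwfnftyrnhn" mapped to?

njfwfnytnrnh

The rule is to swap each adjacent pair of characters (1↔2, 3↔4, ...).
On "jnwfnftyrnhn" that produces "njfwfnytnrnh".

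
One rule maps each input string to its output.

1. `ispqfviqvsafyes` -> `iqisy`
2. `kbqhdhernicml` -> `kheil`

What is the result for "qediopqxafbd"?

qiqf

In each case the input is transformed by: keep one character in every 3, starting at position 1 (positions 1st, 4th, 7th, ...).
Doing the same to "qediopqxafbd": "qiqf".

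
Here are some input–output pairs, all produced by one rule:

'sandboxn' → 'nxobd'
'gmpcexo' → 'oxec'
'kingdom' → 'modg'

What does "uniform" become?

What's happening: reverse the string, then delete the last 3 characters.
Working it through for "uniform": intermediate "mrofinu", final "mrof".
(Check on "kingdom": → "modgnik" → "modg" ✓)

mrof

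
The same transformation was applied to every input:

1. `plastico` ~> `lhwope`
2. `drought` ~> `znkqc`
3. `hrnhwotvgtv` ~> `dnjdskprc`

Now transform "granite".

The rule is to delete the last 2 characters, then shift every letter 4 places backward in the alphabet (wrapping around).
On "granite": the first step gives "grani", and the second then gives "cnwje".
(Check on "drought": → "droug" → "znkqc" ✓)

cnwje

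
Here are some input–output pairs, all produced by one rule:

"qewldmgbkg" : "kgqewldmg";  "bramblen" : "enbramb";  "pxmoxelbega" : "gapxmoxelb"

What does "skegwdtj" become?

tjskegw

The rule is to move the last 3 characters to the front (rotate right by 3), then delete the first character.
Starting from "skegwdtj": after the first operation, "dtjskegw"; after the second, "tjskegw".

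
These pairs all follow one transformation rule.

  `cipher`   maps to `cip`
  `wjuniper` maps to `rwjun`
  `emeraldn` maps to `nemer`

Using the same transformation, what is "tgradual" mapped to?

Looking at the pairs, the operation is to swap the front and back halves of the string, then delete the first 3 characters.
For "tgradual", step one produces "dualtgra"; step two turns that into "ltgra".
(Check on "wjuniper": → "iperwjun" → "rwjun" ✓)

ltgra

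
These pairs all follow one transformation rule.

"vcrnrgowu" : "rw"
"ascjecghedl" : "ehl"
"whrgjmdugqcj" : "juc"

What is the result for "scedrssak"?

The rule is to delete the first 2 characters, then keep one character in every 3, starting at position 3 (positions 3rd, 6th, 9th, ...).
Working it through for "scedrssak": intermediate "edrssak", final "ra".
(Check on "vcrnrgowu": → "rnrgowu" → "rw" ✓)

ra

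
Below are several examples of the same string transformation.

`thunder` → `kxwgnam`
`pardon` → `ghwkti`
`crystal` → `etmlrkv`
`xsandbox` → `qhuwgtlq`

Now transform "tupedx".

What's happening: shift every letter 7 places backward in the alphabet (wrapping around), then reverse the string.
"tupedx" → "mnixwq" → "qwxinm".

qwxinm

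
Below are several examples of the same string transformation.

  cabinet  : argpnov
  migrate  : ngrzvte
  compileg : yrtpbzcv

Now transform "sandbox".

obkfnaq

Looking at the pairs, the operation is to move the last 3 characters to the front (rotate right by 3), then shift every letter 13 places forward in the alphabet (wrapping around) — i.e. ROT13.
On "sandbox": the first step gives "boxsand", and the second then gives "obkfnaq".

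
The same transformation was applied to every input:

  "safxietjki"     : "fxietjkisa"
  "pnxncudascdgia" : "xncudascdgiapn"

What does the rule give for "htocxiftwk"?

The pattern: move the first 2 characters to the end (rotate left by 2).
On "htocxiftwk" that produces "ocxiftwkht".

ocxiftwkht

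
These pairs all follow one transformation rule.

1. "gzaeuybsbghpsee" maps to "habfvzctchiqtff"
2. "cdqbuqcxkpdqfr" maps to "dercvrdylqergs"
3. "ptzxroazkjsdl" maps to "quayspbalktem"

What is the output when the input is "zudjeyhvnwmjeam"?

Each output is the input with this applied: shift every letter 1 place forward in the alphabet (wrapping around).
Doing the same to "zudjeyhvnwmjeam": "avekfziwoxnkfbn".

avekfziwoxnkfbn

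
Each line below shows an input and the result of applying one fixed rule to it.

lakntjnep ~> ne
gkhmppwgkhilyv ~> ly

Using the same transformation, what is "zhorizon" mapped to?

zo

Rule — move the last character to the front, then keep only the last 2 characters.
"zhorizon" → "zo".
(Check on "gkhmppwgkhilyv": → "vgkhmppwgkhily" → "ly" ✓)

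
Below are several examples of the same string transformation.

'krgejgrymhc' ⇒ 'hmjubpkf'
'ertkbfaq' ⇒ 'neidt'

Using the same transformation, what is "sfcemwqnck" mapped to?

Looking at the pairs, the operation is to delete the first 3 characters, then shift every letter 3 places forward in the alphabet (wrapping around).
"sfcemwqnck" → "emwqnck" → "hpztqfn".

hpztqfn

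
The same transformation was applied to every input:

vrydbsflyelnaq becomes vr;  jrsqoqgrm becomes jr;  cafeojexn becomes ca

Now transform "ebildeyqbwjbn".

Each output is the input with this applied: keep only the first 2 characters.
On "ebildeyqbwjbn" that produces "eb".

eb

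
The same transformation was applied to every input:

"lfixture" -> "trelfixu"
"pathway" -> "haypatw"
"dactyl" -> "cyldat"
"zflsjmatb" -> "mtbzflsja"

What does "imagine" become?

Rule — move the last 3 characters to the front (rotate right by 3), then swap the first and last characters.
Applying both steps to "imagine": "ineimag", then "gneimai".

gneimai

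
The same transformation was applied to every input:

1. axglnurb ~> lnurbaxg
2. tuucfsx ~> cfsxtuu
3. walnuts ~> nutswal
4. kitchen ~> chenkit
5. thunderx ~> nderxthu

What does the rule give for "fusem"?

In each case the input is transformed by: move the first 3 characters to the end (rotate left by 3).
So "fusem" becomes "emfus".

emfus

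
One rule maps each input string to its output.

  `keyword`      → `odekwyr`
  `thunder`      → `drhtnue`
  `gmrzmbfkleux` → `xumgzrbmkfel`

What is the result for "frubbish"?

Looking at the pairs, the operation is to swap each adjacent pair of characters (1↔2, 3↔4, ...), then move the last 2 characters to the front (rotate right by 2).
For "frubbish", step one produces "rfbuibhs"; step two turns that into "hsrfbuib".

hsrfbuib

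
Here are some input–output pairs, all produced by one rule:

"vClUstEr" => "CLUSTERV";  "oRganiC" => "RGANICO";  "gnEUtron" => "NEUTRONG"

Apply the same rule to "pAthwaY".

ATHWAYP

Each output is the input with this applied: move the first character to the end, then convert every letter to uppercase.
So "pAthwaY" becomes "ATHWAYP".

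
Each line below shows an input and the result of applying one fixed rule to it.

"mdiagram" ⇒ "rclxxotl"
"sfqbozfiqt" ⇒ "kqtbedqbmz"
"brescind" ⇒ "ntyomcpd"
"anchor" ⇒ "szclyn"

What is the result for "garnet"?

yperlc

In each case the input is transformed by: swap the front and back halves of the string, then shift every letter 11 places forward in the alphabet (wrapping around).
Working it through for "garnet": intermediate "netgar", final "yperlc".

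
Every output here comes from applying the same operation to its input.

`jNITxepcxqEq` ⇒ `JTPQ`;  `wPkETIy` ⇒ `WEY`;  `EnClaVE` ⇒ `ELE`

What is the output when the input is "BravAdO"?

BVO

The rule is to keep one character in every 3, starting at position 1 (positions 1st, 4th, 7th, ...), then convert every letter to uppercase.
"BravAdO" → "BvO" → "BVO".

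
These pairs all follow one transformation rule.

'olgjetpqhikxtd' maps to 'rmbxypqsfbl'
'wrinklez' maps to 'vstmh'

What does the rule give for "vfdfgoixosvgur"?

nowqfwadocz

The pattern: shift every letter 8 places forward in the alphabet (wrapping around), then delete the first 3 characters.
So "vfdfgoixosvgur" becomes "nowqfwadocz".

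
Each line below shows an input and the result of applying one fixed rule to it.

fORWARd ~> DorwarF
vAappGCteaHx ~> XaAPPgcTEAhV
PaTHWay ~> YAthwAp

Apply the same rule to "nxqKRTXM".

mXQkrtxN

Rule — swap the first and last characters, then flip the case of every letter.
For "nxqKRTXM", step one produces "MxqKRTXn"; step two turns that into "mXQkrtxN".
(Check on "fORWARd": → "dORWARf" → "DorwarF" ✓)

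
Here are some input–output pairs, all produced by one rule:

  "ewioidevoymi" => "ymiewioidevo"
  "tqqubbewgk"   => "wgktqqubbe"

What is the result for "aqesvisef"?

Looking at the pairs, the operation is to move the last 3 characters to the front (rotate right by 3).
So "aqesvisef" becomes "sefaqesvi".

sefaqesvi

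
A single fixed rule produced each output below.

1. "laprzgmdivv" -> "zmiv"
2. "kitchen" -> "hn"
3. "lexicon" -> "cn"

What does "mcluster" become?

Looking at the pairs, the operation is to keep every other character starting from the first (positions 1st, 3rd, 5th, ...), then delete the first 2 characters.
"mcluster" → "mlse" → "se".

se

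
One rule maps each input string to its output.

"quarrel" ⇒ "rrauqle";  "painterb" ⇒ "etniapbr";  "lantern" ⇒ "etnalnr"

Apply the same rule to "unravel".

varnule

The pattern: reverse the string, then move the first 2 characters to the end (rotate left by 2).
Applying both steps to "unravel": "levarnu", then "varnule".
(Check on "painterb": → "bretniap" → "etniapbr" ✓)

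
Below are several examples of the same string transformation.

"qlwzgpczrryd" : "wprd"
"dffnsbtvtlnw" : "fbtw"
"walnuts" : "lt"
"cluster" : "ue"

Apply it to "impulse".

ps

Looking at the pairs, the operation is to keep one character in every 3, starting at position 3 (positions 3rd, 6th, 9th, ...).
Doing the same to "impulse": "ps".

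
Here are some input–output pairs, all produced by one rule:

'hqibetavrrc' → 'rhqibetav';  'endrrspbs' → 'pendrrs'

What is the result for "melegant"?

ameleg

What's happening: delete the last 2 characters, then move the last character to the front.
Applying that to "melegant" gives "ameleg".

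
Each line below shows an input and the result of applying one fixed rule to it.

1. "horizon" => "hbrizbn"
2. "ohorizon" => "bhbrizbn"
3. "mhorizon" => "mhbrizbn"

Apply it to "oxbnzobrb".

bxbnzbbrb

What's happening: replace every "o" with "b".
For "oxbnzobrb" the result is "bxbnzbbrb".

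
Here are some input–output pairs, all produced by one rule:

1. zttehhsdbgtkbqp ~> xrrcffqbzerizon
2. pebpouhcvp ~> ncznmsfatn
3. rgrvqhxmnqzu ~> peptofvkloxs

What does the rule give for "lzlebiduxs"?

jxjczgbsvq

The transformation: shift every letter 2 places backward in the alphabet (wrapping around).
Applying that to "lzlebiduxs" gives "jxjczgbsvq".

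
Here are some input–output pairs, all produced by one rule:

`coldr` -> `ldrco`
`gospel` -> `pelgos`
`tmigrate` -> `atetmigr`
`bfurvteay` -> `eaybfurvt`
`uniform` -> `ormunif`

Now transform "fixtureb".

What's happening: move the last 3 characters to the front (rotate right by 3).
"fixtureb" → "rebfixtu".

rebfixtu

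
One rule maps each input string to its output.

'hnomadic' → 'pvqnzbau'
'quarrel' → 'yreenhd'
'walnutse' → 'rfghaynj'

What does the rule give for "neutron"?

abeghra

Looking at the pairs, the operation is to shift every letter 13 places forward in the alphabet (wrapping around) — i.e. ROT13, then reverse the string.
Working it through for "neutron": intermediate "arhgeba", final "abeghra".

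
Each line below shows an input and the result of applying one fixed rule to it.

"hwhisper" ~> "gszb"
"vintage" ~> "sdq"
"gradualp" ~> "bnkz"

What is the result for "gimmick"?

swm

Rule — keep every other character starting from the second (positions 2nd, 4th, 6th, ...), then shift every letter 10 places forward in the alphabet (wrapping around).
Starting from "gimmick": after the first operation, "imc"; after the second, "swm".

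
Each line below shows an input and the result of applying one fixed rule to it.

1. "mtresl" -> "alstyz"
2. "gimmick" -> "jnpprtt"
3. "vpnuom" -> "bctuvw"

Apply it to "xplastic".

aehjpswz

What's happening: shift every letter 7 places forward in the alphabet (wrapping around), then sort the characters into alphabetical order.
Starting from "xplastic": after the first operation, "ewshzapj"; after the second, "aehjpswz".
(Check on "gimmick": → "npttpjr" → "jnpprtt" ✓)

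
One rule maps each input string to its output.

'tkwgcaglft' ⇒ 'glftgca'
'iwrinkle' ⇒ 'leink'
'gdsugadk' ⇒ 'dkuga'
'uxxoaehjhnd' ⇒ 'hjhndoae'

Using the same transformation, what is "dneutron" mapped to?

Looking at the pairs, the operation is to delete the first 3 characters, then move the first 3 characters to the end (rotate left by 3).
"dneutron" → "onutr".

onutr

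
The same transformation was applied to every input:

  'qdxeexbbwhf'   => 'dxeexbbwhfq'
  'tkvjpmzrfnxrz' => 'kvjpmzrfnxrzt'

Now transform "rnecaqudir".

necaqudirr

The rule is to move the first character to the end.
"rnecaqudir" → "necaqudirr".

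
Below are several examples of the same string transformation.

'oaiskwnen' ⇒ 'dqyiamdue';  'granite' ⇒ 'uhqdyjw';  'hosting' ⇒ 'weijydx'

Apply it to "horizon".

dehypex

Rule — shift every letter 10 places backward in the alphabet (wrapping around), then swap the first and last characters.
Working it through for "horizon": intermediate "xehyped", final "dehypex".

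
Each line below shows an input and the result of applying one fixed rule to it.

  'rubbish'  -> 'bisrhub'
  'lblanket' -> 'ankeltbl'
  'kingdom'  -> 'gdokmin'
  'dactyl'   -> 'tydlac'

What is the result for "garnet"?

negtar

Looking at the pairs, the operation is to swap the first and last characters, then move the first 3 characters to the end (rotate left by 3).
On "garnet": the first step gives "tarneg", and the second then gives "negtar".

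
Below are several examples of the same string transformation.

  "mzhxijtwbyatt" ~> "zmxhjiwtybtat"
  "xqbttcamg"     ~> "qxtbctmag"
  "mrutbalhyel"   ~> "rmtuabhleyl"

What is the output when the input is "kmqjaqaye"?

Each output is the input with this applied: swap each adjacent pair of characters (1↔2, 3↔4, ...).
For "kmqjaqaye" the result is "mkjqqayae".

mkjqqayae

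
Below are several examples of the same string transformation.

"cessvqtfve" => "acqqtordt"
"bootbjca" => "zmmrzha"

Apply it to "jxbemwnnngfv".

The pattern: delete the last character, then shift every letter 2 places backward in the alphabet (wrapping around).
"jxbemwnnngfv" → "jxbemwnnngf" → "hvzckullled".

hvzckullled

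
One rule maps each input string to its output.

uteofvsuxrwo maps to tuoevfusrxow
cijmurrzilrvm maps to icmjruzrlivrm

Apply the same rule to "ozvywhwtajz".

Rule — swap each adjacent pair of characters (1↔2, 3↔4, ...).
For "ozvywhwtajz" the result is "zoyvhwtwjaz".

zoyvhwtwjaz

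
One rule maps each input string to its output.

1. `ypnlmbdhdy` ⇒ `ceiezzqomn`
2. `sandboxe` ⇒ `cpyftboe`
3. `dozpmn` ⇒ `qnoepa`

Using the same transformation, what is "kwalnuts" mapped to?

ovutlxbm

In each case the input is transformed by: shift every letter 1 place forward in the alphabet (wrapping around), then swap the front and back halves of the string.
"kwalnuts" → "lxbmovut" → "ovutlxbm".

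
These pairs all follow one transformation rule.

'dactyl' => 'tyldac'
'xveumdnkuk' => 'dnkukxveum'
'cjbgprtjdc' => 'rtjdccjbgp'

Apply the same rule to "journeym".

The pattern: swap the front and back halves of the string.
So "journeym" becomes "neymjour".

neymjour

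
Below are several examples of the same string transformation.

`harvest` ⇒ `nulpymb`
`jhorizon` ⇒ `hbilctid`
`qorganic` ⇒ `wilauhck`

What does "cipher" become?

In each case the input is transformed by: shift every letter 6 places backward in the alphabet (wrapping around), then swap the first and last characters.
On "cipher" that produces "lcjbyw".
(Check on "harvest": → "bulpymn" → "nulpymb" ✓)

lcjbyw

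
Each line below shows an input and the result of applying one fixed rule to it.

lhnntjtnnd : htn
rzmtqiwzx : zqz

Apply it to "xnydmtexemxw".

nmxx

Looking at the pairs, the operation is to keep one character in every 3, starting at position 2 (positions 2nd, 5th, 8th, ...).
For "xnydmtexemxw" the result is "nmxx".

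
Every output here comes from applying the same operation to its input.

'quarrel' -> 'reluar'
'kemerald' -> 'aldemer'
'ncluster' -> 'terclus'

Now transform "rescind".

indesc

The pattern: delete the first character, then move the last 3 characters to the front (rotate right by 3).
Applying both steps to "rescind": "escind", then "indesc".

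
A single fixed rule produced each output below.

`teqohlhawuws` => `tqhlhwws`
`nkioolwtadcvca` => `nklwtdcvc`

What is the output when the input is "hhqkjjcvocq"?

hhqkjjcvcq

Each output is the input with this applied: remove every vowel.
On "hhqkjjcvocq" that produces "hhqkjjcvcq".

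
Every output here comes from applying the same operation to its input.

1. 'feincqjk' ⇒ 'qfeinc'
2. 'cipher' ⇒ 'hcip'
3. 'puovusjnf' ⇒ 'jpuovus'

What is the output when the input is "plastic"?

What's happening: delete the last 2 characters, then move the last character to the front.
Working it through for "plastic": intermediate "plast", final "tplas".

tplas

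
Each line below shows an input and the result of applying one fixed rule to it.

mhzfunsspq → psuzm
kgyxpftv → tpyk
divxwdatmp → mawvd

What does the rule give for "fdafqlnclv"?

The rule is to keep every other character starting from the first (positions 1st, 3rd, 5th, ...), then reverse the string.
On "fdafqlnclv": the first step gives "faqnl", and the second then gives "lnqaf".

lnqaf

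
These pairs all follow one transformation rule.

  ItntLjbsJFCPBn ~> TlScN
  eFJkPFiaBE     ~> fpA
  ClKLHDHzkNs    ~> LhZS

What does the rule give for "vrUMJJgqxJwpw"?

RjQW

Rule — flip the case of every letter, then keep one character in every 3, starting at position 2 (positions 2nd, 5th, 8th, ...).
Working it through for "vrUMJJgqxJwpw": intermediate "VRumjjGQXjWPW", final "RjQW".
(Check on "ItntLjbsJFCPBn": → "iTNTlJBSjfcpbN" → "TlScN" ✓)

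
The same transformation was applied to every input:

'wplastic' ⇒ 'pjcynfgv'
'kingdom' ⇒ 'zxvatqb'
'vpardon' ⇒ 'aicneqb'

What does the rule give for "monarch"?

In each case the input is transformed by: shift every letter 13 places forward in the alphabet (wrapping around) — i.e. ROT13, then move the last character to the front.
For "monarch" the result is "uzbanep".

uzbanep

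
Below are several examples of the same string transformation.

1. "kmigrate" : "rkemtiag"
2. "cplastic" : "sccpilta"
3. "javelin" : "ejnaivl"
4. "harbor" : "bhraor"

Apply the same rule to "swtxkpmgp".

Looking at the pairs, the operation is to take characters alternately from the front and the back (1st, last, 2nd, 2nd-last, ...), then move the last character to the front.
On "swtxkpmgp" that produces "kspwgtmxp".

kspwgtmxp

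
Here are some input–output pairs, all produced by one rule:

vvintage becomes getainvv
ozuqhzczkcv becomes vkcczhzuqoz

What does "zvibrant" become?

ntraibzv

What's happening: swap each adjacent pair of characters (1↔2, 3↔4, ...), then reverse the string.
For "zvibrant", step one produces "vzbiartn"; step two turns that into "ntraibzv".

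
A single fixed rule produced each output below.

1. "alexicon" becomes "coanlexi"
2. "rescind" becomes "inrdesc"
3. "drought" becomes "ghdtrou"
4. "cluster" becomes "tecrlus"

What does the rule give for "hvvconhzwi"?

What's happening: swap the first and last characters, then move the last 3 characters to the front (rotate right by 3).
For "hvvconhzwi", step one produces "ivvconhzwh"; step two turns that into "zwhivvconh".

zwhivvconh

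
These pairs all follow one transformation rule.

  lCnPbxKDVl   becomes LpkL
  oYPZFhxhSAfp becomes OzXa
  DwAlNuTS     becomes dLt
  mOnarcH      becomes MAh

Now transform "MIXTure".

mtE

The pattern: keep one character in every 3, starting at position 1 (positions 1st, 4th, 7th, ...), then flip the case of every letter.
On "MIXTure": the first step gives "MTe", and the second then gives "mtE".
(Check on "DwAlNuTS": → "DlT" → "dLt" ✓)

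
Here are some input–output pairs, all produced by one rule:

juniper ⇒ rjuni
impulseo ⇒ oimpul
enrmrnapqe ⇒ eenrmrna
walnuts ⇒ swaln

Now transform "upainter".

rupain

What's happening: move the last character to the front, then delete the last 2 characters.
Starting from "upainter": after the first operation, "rupainte"; after the second, "rupain".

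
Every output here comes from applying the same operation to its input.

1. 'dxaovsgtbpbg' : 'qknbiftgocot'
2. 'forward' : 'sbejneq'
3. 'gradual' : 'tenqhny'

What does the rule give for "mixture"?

zvkgher

In each case the input is transformed by: shift every letter 13 places forward in the alphabet (wrapping around) — i.e. ROT13.
So "mixture" becomes "zvkgher".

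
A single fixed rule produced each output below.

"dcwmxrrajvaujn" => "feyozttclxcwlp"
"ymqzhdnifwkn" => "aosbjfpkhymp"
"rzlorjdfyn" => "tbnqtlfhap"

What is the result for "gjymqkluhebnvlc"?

In each case the input is transformed by: shift every letter 2 places forward in the alphabet (wrapping around).
For "gjymqkluhebnvlc" the result is "ilaosmnwjgdpxne".

ilaosmnwjgdpxne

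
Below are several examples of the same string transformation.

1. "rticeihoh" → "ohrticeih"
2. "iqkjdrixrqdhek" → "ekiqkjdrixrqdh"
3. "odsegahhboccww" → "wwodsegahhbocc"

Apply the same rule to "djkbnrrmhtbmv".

The pattern: move the last 2 characters to the front (rotate right by 2).
For "djkbnrrmhtbmv" the result is "mvdjkbnrrmhtb".

mvdjkbnrrmhtb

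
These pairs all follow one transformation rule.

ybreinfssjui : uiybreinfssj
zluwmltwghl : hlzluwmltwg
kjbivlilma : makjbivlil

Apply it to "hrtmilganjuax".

axhrtmilganju

The pattern: move the last 2 characters to the front (rotate right by 2).
On "hrtmilganjuax" that produces "axhrtmilganju".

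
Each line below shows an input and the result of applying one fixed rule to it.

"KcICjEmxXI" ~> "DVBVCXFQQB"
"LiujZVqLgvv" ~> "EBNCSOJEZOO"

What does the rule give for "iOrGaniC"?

Rule — shift every letter 7 places backward in the alphabet (wrapping around), then convert every letter to uppercase.
Applying both steps to "iOrGaniC": "bHkZtgbV", then "BHKZTGBV".

BHKZTGBV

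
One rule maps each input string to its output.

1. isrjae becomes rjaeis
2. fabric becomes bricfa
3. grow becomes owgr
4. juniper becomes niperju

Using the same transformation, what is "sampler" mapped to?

mplersa

The transformation: move the first 2 characters to the end (rotate left by 2).
"sampler" → "mplersa".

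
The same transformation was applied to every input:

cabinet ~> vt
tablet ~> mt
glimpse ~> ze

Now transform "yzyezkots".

The pattern: shift every letter 7 places backward in the alphabet (wrapping around), then keep only the first 2 characters.
For "yzyezkots", step one produces "rsrxsdhml"; step two turns that into "rs".

rs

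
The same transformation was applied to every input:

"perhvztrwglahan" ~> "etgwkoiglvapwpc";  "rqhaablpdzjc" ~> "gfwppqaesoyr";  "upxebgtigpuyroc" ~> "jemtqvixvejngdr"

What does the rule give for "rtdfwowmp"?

Each output is the input with this applied: shift every letter 11 places backward in the alphabet (wrapping around).
"rtdfwowmp" → "gisuldlbe".

gisuldlbe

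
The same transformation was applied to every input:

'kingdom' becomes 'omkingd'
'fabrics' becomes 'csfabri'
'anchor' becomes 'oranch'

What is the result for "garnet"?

The pattern: move the last 2 characters to the front (rotate right by 2).
Doing the same to "garnet": "etgarn".

etgarn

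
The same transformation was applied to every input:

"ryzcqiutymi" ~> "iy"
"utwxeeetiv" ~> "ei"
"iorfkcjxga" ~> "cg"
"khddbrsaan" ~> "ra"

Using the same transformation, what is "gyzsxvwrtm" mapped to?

vt

The rule is to delete the first 3 characters, then keep one character in every 3, starting at position 3 (positions 3rd, 6th, 9th, ...).
For "gyzsxvwrtm" the result is "vt".
(Check on "utwxeeetiv": → "xeeetiv" → "ei" ✓)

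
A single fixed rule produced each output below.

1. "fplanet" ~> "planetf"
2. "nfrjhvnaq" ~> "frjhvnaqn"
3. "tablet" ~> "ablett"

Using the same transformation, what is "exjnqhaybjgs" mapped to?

What's happening: move the first character to the end.
"exjnqhaybjgs" → "xjnqhaybjgse".

xjnqhaybjgse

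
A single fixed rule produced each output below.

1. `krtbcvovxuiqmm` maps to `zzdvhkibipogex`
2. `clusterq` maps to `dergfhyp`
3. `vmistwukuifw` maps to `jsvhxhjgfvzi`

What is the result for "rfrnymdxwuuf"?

shhjkqzlaese

Each output is the input with this applied: reverse the string, then shift every letter 13 places forward in the alphabet (wrapping around) — i.e. ROT13.
For "rfrnymdxwuuf" the result is "shhjkqzlaese".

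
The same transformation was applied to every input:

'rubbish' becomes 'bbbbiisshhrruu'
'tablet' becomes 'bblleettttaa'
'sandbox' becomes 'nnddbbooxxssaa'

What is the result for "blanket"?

The pattern: move the first 2 characters to the end (rotate left by 2), then double every character.
"blanket" → "anketbl" → "aannkkeettbbll".

aannkkeettbbll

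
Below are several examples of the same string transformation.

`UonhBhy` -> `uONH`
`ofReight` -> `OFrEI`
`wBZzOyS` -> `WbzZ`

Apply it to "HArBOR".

haR

In each case the input is transformed by: flip the case of every letter, then delete the last 3 characters.
Working it through for "HArBOR": intermediate "haRbor", final "haR".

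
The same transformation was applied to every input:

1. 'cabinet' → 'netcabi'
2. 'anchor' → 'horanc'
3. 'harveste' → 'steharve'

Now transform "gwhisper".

pergwhis

Rule — move the last 3 characters to the front (rotate right by 3).
Applying that to "gwhisper" gives "pergwhis".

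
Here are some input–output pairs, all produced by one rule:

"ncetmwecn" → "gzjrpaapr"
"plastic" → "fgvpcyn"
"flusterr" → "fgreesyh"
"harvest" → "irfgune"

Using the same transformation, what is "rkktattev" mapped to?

gnggriexx

Rule — move the first 3 characters to the end (rotate left by 3), then shift every letter 13 places forward in the alphabet (wrapping around) — i.e. ROT13.
Applying both steps to "rkktattev": "tattevrkk", then "gnggriexx".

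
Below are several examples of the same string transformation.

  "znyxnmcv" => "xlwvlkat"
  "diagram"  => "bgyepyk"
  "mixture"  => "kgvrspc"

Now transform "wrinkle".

Rule — shift every letter 2 places backward in the alphabet (wrapping around).
"wrinkle" → "upglijc".

upglijc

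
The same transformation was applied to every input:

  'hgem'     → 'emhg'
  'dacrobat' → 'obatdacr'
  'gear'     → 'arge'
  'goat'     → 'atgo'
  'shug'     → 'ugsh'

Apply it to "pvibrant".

Looking at the pairs, the operation is to swap the front and back halves of the string.
"pvibrant" → "rantpvib".

rantpvib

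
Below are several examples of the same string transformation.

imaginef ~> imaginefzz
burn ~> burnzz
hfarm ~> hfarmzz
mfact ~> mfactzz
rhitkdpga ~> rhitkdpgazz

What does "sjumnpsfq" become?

The rule is to append "zz".
So "sjumnpsfq" becomes "sjumnpsfqzz".

sjumnpsfqzz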